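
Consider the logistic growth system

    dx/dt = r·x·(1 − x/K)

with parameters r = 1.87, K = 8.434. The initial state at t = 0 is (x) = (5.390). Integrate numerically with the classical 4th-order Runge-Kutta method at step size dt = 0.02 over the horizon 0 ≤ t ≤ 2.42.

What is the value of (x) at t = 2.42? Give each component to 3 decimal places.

(x) = (8.383)

t=0.000: state=(5.390)
step 1 (dt=0.02): k1=(3.638), k2=(3.619), k3=(3.619), k4=(3.599); state += dt/6·(k1+2k2+2k3+k4)
t=0.020: state=(5.462)
t=0.040: state=(5.534)
t=0.060: state=(5.605)
continuing one RK4 step at a time; state shown every 5 steps (Δt=0.1):
t=0.100: state=(5.744)
t=0.200: state=(6.074)
t=0.300: state=(6.378)
t=0.400: state=(6.655)
t=0.500: state=(6.903)
t=0.600: state=(7.124)
t=0.700: state=(7.318)
t=0.800: state=(7.487)
t=0.900: state=(7.633)
t=1.000: state=(7.759)
t=1.100: state=(7.866)
t=1.200: state=(7.957)
t=1.300: state=(8.035)
t=1.400: state=(8.100)
t=1.500: state=(8.155)
t=1.600: state=(8.202)
t=1.700: state=(8.240)
t=1.800: state=(8.273)
t=1.900: state=(8.300)
t=2.000: state=(8.322)
t=2.100: state=(8.341)
t=2.200: state=(8.357)
t=2.300: state=(8.370)
t=2.400: state=(8.381)
t=2.420: state=(8.383)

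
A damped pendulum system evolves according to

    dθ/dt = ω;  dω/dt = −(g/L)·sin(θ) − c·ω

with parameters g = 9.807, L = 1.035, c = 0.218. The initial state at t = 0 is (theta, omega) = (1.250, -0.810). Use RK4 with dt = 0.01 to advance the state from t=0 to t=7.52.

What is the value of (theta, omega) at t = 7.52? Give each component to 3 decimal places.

(theta, omega) = (-0.527, 0.437)

t=0.000: state=(1.250, -0.810)
step 1 (dt=0.01): k1=(-0.810, -8.815), k2=(-0.854, -8.794), k3=(-0.854, -8.793), k4=(-0.898, -8.770); state += dt/6·(k1+2k2+2k3+k4)
t=0.010: state=(1.241, -0.898)
t=0.020: state=(1.232, -0.985)
t=0.030: state=(1.222, -1.072)
continuing one RK4 step at a time; state shown every 25 steps (Δt=0.25):
t=0.250: state=(0.790, -2.759)
t=0.500: state=(-0.026, -3.472)
t=0.750: state=(-0.786, -2.342)
t=1.000: state=(-1.122, -0.289)
t=1.250: state=(-0.933, 1.744)
t=1.500: state=(-0.312, 3.017)
t=1.750: state=(0.438, 2.691)
t=2.000: state=(0.922, 1.048)
t=2.250: state=(0.938, -0.910)
t=2.500: state=(0.504, -2.421)
t=2.750: state=(-0.167, -2.678)
t=3.000: state=(-0.713, -1.511)
t=3.250: state=(-0.871, 0.269)
t=3.500: state=(-0.595, 1.847)
t=3.750: state=(-0.028, 2.469)
t=4.000: state=(0.523, 1.741)
t=4.250: state=(0.774, 0.199)
t=4.500: state=(0.623, -1.348)
t=4.750: state=(0.160, -2.180)
t=5.000: state=(-0.364, -1.809)
t=5.250: state=(-0.667, -0.524)
t=5.500: state=(-0.612, 0.935)
t=5.750: state=(-0.243, 1.874)
t=6.000: state=(0.236, 1.772)
t=6.250: state=(0.563, 0.736)
t=6.500: state=(0.579, -0.604)
t=6.750: state=(0.292, -1.581)
t=7.000: state=(-0.136, -1.675)
t=7.250: state=(-0.468, -0.862)
t=7.500: state=(-0.535, 0.343)
t=7.520: state=(-0.527, 0.437)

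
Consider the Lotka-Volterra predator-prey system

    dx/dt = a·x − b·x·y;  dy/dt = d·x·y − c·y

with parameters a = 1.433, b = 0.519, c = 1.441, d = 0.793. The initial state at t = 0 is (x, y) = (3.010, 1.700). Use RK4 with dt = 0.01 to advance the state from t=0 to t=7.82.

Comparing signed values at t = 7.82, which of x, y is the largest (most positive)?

t=0.000: state=(3.010, 1.700)
step 1 (dt=0.01): k1=(1.658, 1.608), k2=(1.650, 1.627), k3=(1.649, 1.627), k4=(1.641, 1.646); state += dt/6·(k1+2k2+2k3+k4)
t=0.010: state=(3.026, 1.716)
t=0.020: state=(3.043, 1.733)
t=0.030: state=(3.059, 1.750)
continuing one RK4 step at a time; state shown every 50 steps (Δt=0.5):
t=0.500: state=(3.407, 3.061)
t=1.000: state=(2.436, 4.929)
t=1.500: state=(1.320, 4.938)
t=2.000: state=(0.880, 3.650)
t=2.500: state=(0.822, 2.467)
t=3.000: state=(0.988, 1.707)
t=3.500: state=(1.376, 1.316)
t=4.000: state=(2.034, 1.247)
t=4.500: state=(2.911, 1.612)
t=5.000: state=(3.427, 2.842)
t=5.500: state=(2.595, 4.772)
t=6.000: state=(1.413, 5.042)
t=6.500: state=(0.906, 3.810)
t=7.000: state=(0.816, 2.584)
t=7.500: state=(0.957, 1.775)
t=7.820: state=(1.160, 1.461)
compare at T: x=1.160, y=1.461

largest component: y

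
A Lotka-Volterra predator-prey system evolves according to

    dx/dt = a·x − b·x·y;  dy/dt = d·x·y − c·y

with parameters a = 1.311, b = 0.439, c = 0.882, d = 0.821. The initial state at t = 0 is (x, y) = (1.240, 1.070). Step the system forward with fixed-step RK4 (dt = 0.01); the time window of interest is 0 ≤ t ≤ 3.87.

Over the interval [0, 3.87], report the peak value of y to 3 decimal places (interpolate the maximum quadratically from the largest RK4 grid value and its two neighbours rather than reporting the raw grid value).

max y = 6.462

t=0.000: state=(1.240, 1.070)
step 1 (dt=0.01): k1=(1.043, 0.146), k2=(1.047, 0.150), k3=(1.047, 0.150), k4=(1.051, 0.155); state += dt/6·(k1+2k2+2k3+k4)
t=0.010: state=(1.250, 1.072)
t=0.020: state=(1.261, 1.073)
t=0.030: state=(1.272, 1.075)
continuing one RK4 step at a time; state shown every 20 steps (Δt=0.2):
t=0.200: state=(1.464, 1.119)
t=0.400: state=(1.719, 1.218)
t=0.600: state=(1.994, 1.385)
t=0.800: state=(2.270, 1.648)
t=1.000: state=(2.512, 2.047)
t=1.200: state=(2.663, 2.629)
t=1.400: state=(2.658, 3.420)
t=1.600: state=(2.456, 4.375)
t=1.800: state=(2.083, 5.332)
t=2.000: state=(1.637, 6.068)
t=2.200: state=(1.226, 6.428)
t=2.400: state=(0.905, 6.410)
t=2.600: state=(0.678, 6.111)
t=2.800: state=(0.525, 5.650)
t=3.000: state=(0.425, 5.117)
t=3.200: state=(0.361, 4.574)
t=3.400: state=(0.322, 4.054)
t=3.600: state=(0.299, 3.576)
t=3.800: state=(0.290, 3.145)
t=3.870: state=(0.289, 3.007)
largest grid value and its neighbours: y(2.280)=6.46172, y(2.290)=6.46188, y(2.300)=6.46117
parabola through these three points peaks at t≈2.287 with y≈6.46192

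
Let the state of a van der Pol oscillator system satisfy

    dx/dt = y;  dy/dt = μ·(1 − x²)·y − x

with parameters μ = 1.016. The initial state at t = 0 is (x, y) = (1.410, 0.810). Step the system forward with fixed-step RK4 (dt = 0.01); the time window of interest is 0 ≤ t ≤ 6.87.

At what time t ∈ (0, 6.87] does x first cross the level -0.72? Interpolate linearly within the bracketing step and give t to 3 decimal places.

t = 2.418

t=0.000: state=(1.410, 0.810)
step 1 (dt=0.01): k1=(0.810, -2.223), k2=(0.799, -2.225), k3=(0.799, -2.225), k4=(0.788, -2.227); state += dt/6·(k1+2k2+2k3+k4)
t=0.010: state=(1.418, 0.788)
t=0.020: state=(1.426, 0.765)
t=0.030: state=(1.433, 0.743)
continuing one RK4 step at a time; state shown every 25 steps (Δt=0.25):
t=0.250: state=(1.544, 0.277)
t=0.500: state=(1.559, -0.135)
t=0.750: state=(1.487, -0.421)
t=1.000: state=(1.354, -0.639)
t=1.250: state=(1.169, -0.844)
t=1.500: state=(0.930, -1.082)
t=1.750: state=(0.622, -1.399)
t=2.000: state=(0.220, -1.837)
t=2.250: state=(-0.304, -2.348)
t=2.410: state=(-0.700, -2.564)
next step: t=2.420: state=(-0.725, -2.570) — x has crossed -0.72
linear interpolation between t=2.410 (-0.69970) and t=2.420 (-0.72537) → t≈2.418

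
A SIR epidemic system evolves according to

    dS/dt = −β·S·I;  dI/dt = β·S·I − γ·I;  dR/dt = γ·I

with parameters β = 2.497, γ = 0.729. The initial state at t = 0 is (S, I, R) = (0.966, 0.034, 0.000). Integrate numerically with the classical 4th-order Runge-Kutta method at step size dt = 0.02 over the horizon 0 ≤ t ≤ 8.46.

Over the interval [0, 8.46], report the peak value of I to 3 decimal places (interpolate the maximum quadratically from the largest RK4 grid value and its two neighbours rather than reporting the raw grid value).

t=0.000: state=(0.966, 0.034, 0.000)
step 1 (dt=0.02): k1=(-0.082, 0.057, 0.025), k2=(-0.083, 0.058, 0.025), k3=(-0.083, 0.058, 0.025), k4=(-0.085, 0.059, 0.026); state += dt/6·(k1+2k2+2k3+k4)
t=0.020: state=(0.964, 0.035, 0.001)
t=0.040: state=(0.963, 0.036, 0.001)
t=0.060: state=(0.961, 0.038, 0.002)
continuing one RK4 step at a time; state shown every 25 steps (Δt=0.5):
t=0.500: state=(0.905, 0.076, 0.019)
t=1.000: state=(0.787, 0.153, 0.060)
t=1.500: state=(0.610, 0.256, 0.134)
t=2.000: state=(0.419, 0.337, 0.244)
t=2.500: state=(0.270, 0.358, 0.372)
t=3.000: state=(0.175, 0.326, 0.498)
t=3.500: state=(0.121, 0.272, 0.608)
t=4.000: state=(0.089, 0.215, 0.696)
t=4.500: state=(0.070, 0.165, 0.765)
t=5.000: state=(0.059, 0.124, 0.817)
t=5.500: state=(0.051, 0.092, 0.856)
t=6.000: state=(0.047, 0.068, 0.885)
t=6.500: state=(0.043, 0.050, 0.907)
t=7.000: state=(0.041, 0.037, 0.922)
t=7.500: state=(0.039, 0.027, 0.934)
t=8.000: state=(0.038, 0.019, 0.942)
t=8.460: state=(0.038, 0.015, 0.948)
largest grid value and its neighbours: I(2.400)=0.35869, I(2.420)=0.35870, I(2.440)=0.35862
parabola through these three points peaks at t≈2.412 with I≈0.35871

max I = 0.359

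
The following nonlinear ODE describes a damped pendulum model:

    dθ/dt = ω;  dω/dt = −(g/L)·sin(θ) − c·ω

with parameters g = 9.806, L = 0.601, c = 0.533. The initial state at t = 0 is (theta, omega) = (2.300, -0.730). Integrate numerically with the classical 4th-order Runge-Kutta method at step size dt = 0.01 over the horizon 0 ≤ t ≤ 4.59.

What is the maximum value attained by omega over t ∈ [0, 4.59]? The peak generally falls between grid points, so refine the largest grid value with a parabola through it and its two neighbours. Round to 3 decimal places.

t=0.000: state=(2.300, -0.730)
step 1 (dt=0.01): k1=(-0.730, -11.778), k2=(-0.789, -11.786), k3=(-0.789, -11.789), k4=(-0.848, -11.800); state += dt/6·(k1+2k2+2k3+k4)
t=0.010: state=(2.292, -0.848)
t=0.020: state=(2.283, -0.966)
t=0.030: state=(2.273, -1.085)
continuing one RK4 step at a time; state shown every 20 steps (Δt=0.2):
t=0.200: state=(1.910, -3.241)
t=0.400: state=(0.987, -5.888)
t=0.600: state=(-0.292, -6.262)
t=0.800: state=(-1.289, -3.402)
t=1.000: state=(-1.623, 0.018)
t=1.200: state=(-1.305, 3.092)
t=1.400: state=(-0.450, 5.138)
t=1.600: state=(0.556, 4.396)
t=1.800: state=(1.165, 1.537)
t=2.000: state=(1.161, -1.518)
t=2.200: state=(0.608, -3.792)
t=2.400: state=(-0.214, -3.985)
t=2.600: state=(-0.833, -1.956)
t=2.800: state=(-0.954, 0.739)
t=3.000: state=(-0.575, 2.864)
t=3.200: state=(0.079, 3.325)
t=3.400: state=(0.622, 1.854)
t=3.600: state=(0.769, -0.407)
t=3.800: state=(0.488, -2.249)
t=4.000: state=(-0.037, -2.714)
t=4.200: state=(-0.488, -1.574)
t=4.400: state=(-0.618, 0.295)
t=4.590: state=(-0.411, 1.770)
largest grid value and its neighbours: omega(1.440)=5.24847, omega(1.450)=5.25533, omega(1.460)=5.25375
parabola through these three points peaks at t≈1.453 with omega≈5.25574

max omega = 5.256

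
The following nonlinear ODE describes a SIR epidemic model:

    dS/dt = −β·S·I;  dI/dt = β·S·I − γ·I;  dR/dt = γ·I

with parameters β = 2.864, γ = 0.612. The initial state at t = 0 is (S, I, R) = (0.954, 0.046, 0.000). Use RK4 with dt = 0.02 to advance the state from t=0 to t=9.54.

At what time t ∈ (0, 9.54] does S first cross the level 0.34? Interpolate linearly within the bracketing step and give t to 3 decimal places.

t=0.000: state=(0.954, 0.046, 0.000)
step 1 (dt=0.02): k1=(-0.126, 0.098, 0.028), k2=(-0.128, 0.099, 0.029), k3=(-0.128, 0.099, 0.029), k4=(-0.131, 0.101, 0.029); state += dt/6·(k1+2k2+2k3+k4)
t=0.020: state=(0.951, 0.048, 0.001)
t=0.040: state=(0.949, 0.050, 0.001)
t=0.060: state=(0.946, 0.052, 0.002)
continuing one RK4 step at a time; state shown every 25 steps (Δt=0.5):
t=0.500: state=(0.851, 0.125, 0.024)
t=1.000: state=(0.645, 0.271, 0.084)
t=1.500: state=(0.391, 0.418, 0.191)
t=1.600: state=(0.346, 0.437, 0.217)
next step: t=1.620: state=(0.337, 0.441, 0.222) — S has crossed 0.34
linear interpolation between t=1.600 (0.34568) and t=1.620 (0.33710) → t≈1.613

t = 1.613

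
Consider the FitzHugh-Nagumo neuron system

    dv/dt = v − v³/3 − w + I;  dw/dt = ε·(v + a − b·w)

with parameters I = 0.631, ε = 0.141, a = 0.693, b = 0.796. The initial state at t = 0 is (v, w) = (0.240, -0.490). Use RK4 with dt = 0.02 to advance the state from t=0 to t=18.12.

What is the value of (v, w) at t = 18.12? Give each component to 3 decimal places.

t=0.000: state=(0.240, -0.490)
step 1 (dt=0.02): k1=(1.356, 0.187), k2=(1.367, 0.188), k3=(1.367, 0.188), k4=(1.378, 0.190); state += dt/6·(k1+2k2+2k3+k4)
t=0.020: state=(0.267, -0.486)
t=0.040: state=(0.295, -0.482)
t=0.060: state=(0.323, -0.478)
continuing one RK4 step at a time; state shown every 50 steps (Δt=1):
t=1.000: state=(1.705, -0.209)
t=2.000: state=(1.953, 0.160)
t=3.000: state=(1.851, 0.489)
t=4.000: state=(1.727, 0.768)
t=5.000: state=(1.598, 1.001)
t=6.000: state=(1.462, 1.191)
t=7.000: state=(1.316, 1.342)
t=8.000: state=(1.149, 1.457)
t=9.000: state=(0.942, 1.534)
t=10.000: state=(0.641, 1.570)
t=11.000: state=(0.069, 1.548)
t=12.000: state=(-1.178, 1.408)
t=13.000: state=(-1.895, 1.129)
t=14.000: state=(-1.869, 0.849)
t=15.000: state=(-1.771, 0.608)
t=16.000: state=(-1.668, 0.407)
t=17.000: state=(-1.565, 0.241)
t=18.000: state=(-1.462, 0.106)
t=18.120: state=(-1.449, 0.092)

(v, w) = (-1.449, 0.092)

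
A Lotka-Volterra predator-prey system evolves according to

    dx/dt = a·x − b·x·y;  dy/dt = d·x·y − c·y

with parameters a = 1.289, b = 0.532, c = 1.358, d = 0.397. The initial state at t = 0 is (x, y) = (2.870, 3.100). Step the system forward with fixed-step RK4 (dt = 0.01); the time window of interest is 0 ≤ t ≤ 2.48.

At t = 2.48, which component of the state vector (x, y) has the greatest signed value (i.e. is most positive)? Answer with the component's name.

t=0.000: state=(2.870, 3.100)
step 1 (dt=0.01): k1=(-1.034, -0.678), k2=(-1.027, -0.683), k3=(-1.027, -0.683), k4=(-1.020, -0.689); state += dt/6·(k1+2k2+2k3+k4)
t=0.010: state=(2.860, 3.093)
t=0.020: state=(2.850, 3.086)
t=0.030: state=(2.840, 3.079)
continuing one RK4 step at a time; state shown every 10 steps (Δt=0.1):
t=0.100: state=(2.774, 3.027)
t=0.200: state=(2.692, 2.945)
t=0.300: state=(2.624, 2.857)
t=0.400: state=(2.570, 2.765)
t=0.500: state=(2.530, 2.671)
t=0.600: state=(2.503, 2.577)
t=0.700: state=(2.489, 2.484)
t=0.800: state=(2.487, 2.394)
t=0.900: state=(2.497, 2.307)
t=1.000: state=(2.518, 2.225)
t=1.100: state=(2.550, 2.148)
t=1.200: state=(2.592, 2.076)
t=1.300: state=(2.645, 2.011)
t=1.400: state=(2.708, 1.953)
t=1.500: state=(2.781, 1.901)
t=1.600: state=(2.862, 1.856)
t=1.700: state=(2.953, 1.819)
t=1.800: state=(3.052, 1.789)
t=1.900: state=(3.159, 1.766)
t=2.000: state=(3.272, 1.752)
t=2.100: state=(3.392, 1.746)
t=2.200: state=(3.516, 1.748)
t=2.300: state=(3.644, 1.759)
t=2.400: state=(3.773, 1.779)
t=2.480: state=(3.876, 1.802)
compare at T: x=3.876, y=1.802

largest component: x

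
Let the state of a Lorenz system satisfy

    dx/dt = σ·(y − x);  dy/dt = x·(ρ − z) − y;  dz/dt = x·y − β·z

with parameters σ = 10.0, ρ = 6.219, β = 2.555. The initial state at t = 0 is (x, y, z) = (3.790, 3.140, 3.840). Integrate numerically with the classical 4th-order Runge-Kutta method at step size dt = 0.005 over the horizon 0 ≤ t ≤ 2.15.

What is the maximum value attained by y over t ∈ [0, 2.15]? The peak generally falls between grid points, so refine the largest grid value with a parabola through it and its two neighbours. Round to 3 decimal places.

max y = 4.267

t=0.000: state=(3.790, 3.140, 3.840)
step 1 (dt=0.005): k1=(-6.500, 5.876, 2.089), k2=(-6.191, 5.803, 2.080), k3=(-6.200, 5.805, 2.082), k4=(-5.900, 5.734, 2.075); state += dt/6·(k1+2k2+2k3+k4)
t=0.005: state=(3.759, 3.169, 3.850)
t=0.010: state=(3.731, 3.197, 3.861)
t=0.015: state=(3.706, 3.225, 3.871)
continuing one RK4 step at a time; state shown every 20 steps (Δt=0.1):
t=0.100: state=(3.566, 3.624, 4.061)
t=0.200: state=(3.737, 3.974, 4.371)
t=0.300: state=(3.977, 4.199, 4.785)
t=0.400: state=(4.151, 4.266, 5.235)
t=0.500: state=(4.196, 4.171, 5.616)
t=0.600: state=(4.107, 3.961, 5.843)
t=0.700: state=(3.923, 3.714, 5.884)
t=0.800: state=(3.709, 3.499, 5.768)
t=0.900: state=(3.520, 3.356, 5.555)
t=1.000: state=(3.390, 3.295, 5.312)
t=1.100: state=(3.331, 3.308, 5.089)
t=1.200: state=(3.340, 3.380, 4.924)
t=1.300: state=(3.404, 3.490, 4.835)
t=1.400: state=(3.505, 3.616, 4.829)
t=1.500: state=(3.619, 3.733, 4.897)
t=1.600: state=(3.725, 3.819, 5.020)
t=1.700: state=(3.802, 3.859, 5.166)
t=1.800: state=(3.837, 3.849, 5.303)
t=1.900: state=(3.827, 3.797, 5.402)
t=2.000: state=(3.781, 3.722, 5.446)
t=2.100: state=(3.714, 3.644, 5.435)
t=2.150: state=(3.679, 3.609, 5.413)
largest grid value and its neighbours: y(0.385)=4.26666, y(0.390)=4.26681, y(0.395)=4.26653
parabola through these three points peaks at t≈0.389 with y≈4.26681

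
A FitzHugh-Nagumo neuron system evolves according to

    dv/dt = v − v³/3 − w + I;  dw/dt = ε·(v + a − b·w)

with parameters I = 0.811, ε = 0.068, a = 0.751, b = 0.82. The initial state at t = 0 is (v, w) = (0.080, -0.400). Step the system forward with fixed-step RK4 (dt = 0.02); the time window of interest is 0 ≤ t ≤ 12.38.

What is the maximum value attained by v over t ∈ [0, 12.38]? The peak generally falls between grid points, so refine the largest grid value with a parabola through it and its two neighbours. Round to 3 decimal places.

max v = 2.068

t=0.000: state=(0.080, -0.400)
step 1 (dt=0.02): k1=(1.291, 0.079), k2=(1.303, 0.080), k3=(1.303, 0.080), k4=(1.315, 0.080); state += dt/6·(k1+2k2+2k3+k4)
t=0.020: state=(0.106, -0.398)
t=0.040: state=(0.133, -0.397)
t=0.060: state=(0.160, -0.395)
continuing one RK4 step at a time; state shown every 25 steps (Δt=0.5):
t=0.500: state=(0.873, -0.349)
t=1.000: state=(1.680, -0.270)
t=1.500: state=(2.014, -0.174)
t=2.000: state=(2.068, -0.075)
t=2.500: state=(2.054, 0.021)
t=3.000: state=(2.028, 0.114)
t=3.500: state=(2.000, 0.204)
t=4.000: state=(1.970, 0.290)
t=4.500: state=(1.941, 0.373)
t=5.000: state=(1.912, 0.452)
t=5.500: state=(1.882, 0.528)
t=6.000: state=(1.853, 0.602)
t=6.500: state=(1.824, 0.672)
t=7.000: state=(1.794, 0.739)
t=7.500: state=(1.764, 0.804)
t=8.000: state=(1.735, 0.866)
t=8.500: state=(1.705, 0.925)
t=9.000: state=(1.674, 0.981)
t=9.500: state=(1.644, 1.035)
t=10.000: state=(1.613, 1.086)
t=10.500: state=(1.582, 1.135)
t=11.000: state=(1.551, 1.182)
t=11.500: state=(1.519, 1.226)
t=12.000: state=(1.487, 1.268)
t=12.380: state=(1.462, 1.298)
largest grid value and its neighbours: v(2.020)=2.06801, v(2.040)=2.06802, v(2.060)=2.06795
parabola through these three points peaks at t≈2.032 with v≈2.06802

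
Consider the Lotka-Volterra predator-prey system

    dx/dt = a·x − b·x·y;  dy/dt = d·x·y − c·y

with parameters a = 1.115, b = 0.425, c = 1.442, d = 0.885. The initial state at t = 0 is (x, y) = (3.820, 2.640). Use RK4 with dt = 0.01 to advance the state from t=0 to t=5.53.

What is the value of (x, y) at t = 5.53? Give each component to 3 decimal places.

t=0.000: state=(3.820, 2.640)
step 1 (dt=0.01): k1=(-0.027, 5.118), k2=(-0.068, 5.167), k3=(-0.069, 5.167), k4=(-0.111, 5.217); state += dt/6·(k1+2k2+2k3+k4)
t=0.010: state=(3.819, 2.692)
t=0.020: state=(3.818, 2.744)
t=0.030: state=(3.815, 2.798)
continuing one RK4 step at a time; state shown every 20 steps (Δt=0.2):
t=0.200: state=(3.633, 3.848)
t=0.400: state=(3.084, 5.250)
t=0.600: state=(2.344, 6.366)
t=0.800: state=(1.666, 6.787)
t=1.000: state=(1.178, 6.523)
t=1.200: state=(0.869, 5.846)
t=1.400: state=(0.684, 5.019)
t=1.600: state=(0.578, 4.202)
t=1.800: state=(0.522, 3.469)
t=2.000: state=(0.499, 2.845)
t=2.200: state=(0.501, 2.328)
t=2.400: state=(0.523, 1.910)
t=2.600: state=(0.564, 1.576)
t=2.800: state=(0.624, 1.311)
t=3.000: state=(0.704, 1.105)
t=3.200: state=(0.806, 0.946)
t=3.400: state=(0.935, 0.827)
t=3.600: state=(1.093, 0.741)
t=3.800: state=(1.287, 0.686)
t=4.000: state=(1.519, 0.658)
t=4.200: state=(1.795, 0.661)
t=4.400: state=(2.118, 0.700)
t=4.600: state=(2.486, 0.788)
t=4.800: state=(2.888, 0.950)
t=5.000: state=(3.294, 1.231)
t=5.200: state=(3.640, 1.706)
t=5.400: state=(3.817, 2.483)
t=5.530: state=(3.775, 3.190)

(x, y) = (3.775, 3.190)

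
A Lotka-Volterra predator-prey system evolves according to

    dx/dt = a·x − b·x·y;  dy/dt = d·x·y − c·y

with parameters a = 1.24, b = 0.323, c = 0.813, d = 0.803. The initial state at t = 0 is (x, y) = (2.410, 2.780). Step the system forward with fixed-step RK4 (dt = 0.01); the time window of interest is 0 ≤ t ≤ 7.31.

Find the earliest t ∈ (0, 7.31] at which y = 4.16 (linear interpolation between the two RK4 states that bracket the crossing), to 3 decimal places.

t=0.000: state=(2.410, 2.780)
step 1 (dt=0.01): k1=(0.824, 3.120), k2=(0.814, 3.147), k3=(0.813, 3.147), k4=(0.803, 3.173); state += dt/6·(k1+2k2+2k3+k4)
t=0.010: state=(2.418, 2.811)
t=0.020: state=(2.426, 2.843)
t=0.030: state=(2.434, 2.876)
continuing one RK4 step at a time; state shown every 25 steps (Δt=0.25):
t=0.250: state=(2.532, 3.737)
t=0.330: state=(2.526, 4.120)
next step: t=0.340: state=(2.524, 4.171) — y has crossed 4.16
linear interpolation between t=0.330 (4.12017) and t=0.340 (4.17052) → t≈0.338

t = 0.338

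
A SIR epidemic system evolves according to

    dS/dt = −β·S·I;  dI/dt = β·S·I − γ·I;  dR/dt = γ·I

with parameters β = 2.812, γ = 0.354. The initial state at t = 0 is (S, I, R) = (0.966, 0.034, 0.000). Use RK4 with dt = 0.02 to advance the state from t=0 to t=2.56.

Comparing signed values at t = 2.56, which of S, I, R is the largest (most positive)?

largest component: I

t=0.000: state=(0.966, 0.034, 0.000)
step 1 (dt=0.02): k1=(-0.092, 0.080, 0.012), k2=(-0.094, 0.082, 0.012), k3=(-0.094, 0.082, 0.012), k4=(-0.097, 0.084, 0.013); state += dt/6·(k1+2k2+2k3+k4)
t=0.020: state=(0.964, 0.036, 0.000)
t=0.040: state=(0.962, 0.037, 0.001)
t=0.060: state=(0.960, 0.039, 0.001)
continuing one RK4 step at a time; state shown every 5 steps (Δt=0.1):
t=0.100: state=(0.956, 0.043, 0.001)
t=0.200: state=(0.943, 0.054, 0.003)
t=0.300: state=(0.927, 0.068, 0.005)
t=0.400: state=(0.907, 0.085, 0.008)
t=0.500: state=(0.883, 0.106, 0.011)
t=0.600: state=(0.854, 0.130, 0.015)
t=0.700: state=(0.821, 0.159, 0.021)
t=0.800: state=(0.781, 0.192, 0.027)
t=0.900: state=(0.736, 0.230, 0.034)
t=1.000: state=(0.686, 0.271, 0.043)
t=1.100: state=(0.632, 0.315, 0.053)
t=1.200: state=(0.575, 0.360, 0.065)
t=1.300: state=(0.516, 0.405, 0.079)
t=1.400: state=(0.458, 0.448, 0.094)
t=1.500: state=(0.401, 0.488, 0.111)
t=1.600: state=(0.348, 0.523, 0.128)
t=1.700: state=(0.299, 0.553, 0.148)
t=1.800: state=(0.255, 0.577, 0.168)
t=1.900: state=(0.216, 0.595, 0.188)
t=2.000: state=(0.183, 0.608, 0.210)
t=2.100: state=(0.154, 0.615, 0.231)
t=2.200: state=(0.129, 0.618, 0.253)
t=2.300: state=(0.109, 0.616, 0.275)
t=2.400: state=(0.091, 0.612, 0.297)
t=2.500: state=(0.077, 0.605, 0.318)
t=2.560: state=(0.070, 0.599, 0.331)
compare at T: S=0.070, I=0.599, R=0.331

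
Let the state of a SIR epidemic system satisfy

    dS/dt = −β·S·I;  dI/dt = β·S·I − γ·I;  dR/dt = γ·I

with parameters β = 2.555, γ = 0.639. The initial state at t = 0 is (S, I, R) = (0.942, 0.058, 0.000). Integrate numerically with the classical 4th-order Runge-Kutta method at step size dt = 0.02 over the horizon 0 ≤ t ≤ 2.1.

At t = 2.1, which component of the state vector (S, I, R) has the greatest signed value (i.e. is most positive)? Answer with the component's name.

largest component: I

t=0.000: state=(0.942, 0.058, 0.000)
step 1 (dt=0.02): k1=(-0.140, 0.103, 0.037), k2=(-0.142, 0.104, 0.038), k3=(-0.142, 0.104, 0.038), k4=(-0.144, 0.106, 0.038); state += dt/6·(k1+2k2+2k3+k4)
t=0.020: state=(0.939, 0.060, 0.001)
t=0.040: state=(0.936, 0.062, 0.002)
t=0.060: state=(0.933, 0.064, 0.002)
continuing one RK4 step at a time; state shown every 5 steps (Δt=0.1):
t=0.100: state=(0.927, 0.069, 0.004)
t=0.200: state=(0.909, 0.082, 0.009)
t=0.300: state=(0.889, 0.097, 0.015)
t=0.400: state=(0.865, 0.114, 0.021)
t=0.500: state=(0.838, 0.132, 0.029)
t=0.600: state=(0.808, 0.153, 0.038)
t=0.700: state=(0.775, 0.176, 0.049)
t=0.800: state=(0.739, 0.200, 0.061)
t=0.900: state=(0.700, 0.226, 0.074)
t=1.000: state=(0.658, 0.252, 0.090)
t=1.100: state=(0.615, 0.278, 0.107)
t=1.200: state=(0.571, 0.304, 0.125)
t=1.300: state=(0.527, 0.328, 0.145)
t=1.400: state=(0.483, 0.350, 0.167)
t=1.500: state=(0.441, 0.369, 0.190)
t=1.600: state=(0.400, 0.386, 0.214)
t=1.700: state=(0.362, 0.399, 0.239)
t=1.800: state=(0.326, 0.409, 0.265)
t=1.900: state=(0.294, 0.415, 0.291)
t=2.000: state=(0.264, 0.418, 0.318)
t=2.100: state=(0.237, 0.418, 0.345)
compare at T: S=0.237, I=0.418, R=0.345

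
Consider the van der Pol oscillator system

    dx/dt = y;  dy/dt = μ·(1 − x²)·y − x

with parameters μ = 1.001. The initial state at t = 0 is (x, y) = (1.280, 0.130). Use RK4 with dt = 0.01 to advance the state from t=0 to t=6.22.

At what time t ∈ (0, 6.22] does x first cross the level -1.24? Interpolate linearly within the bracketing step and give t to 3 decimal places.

t = 2.168

t=0.000: state=(1.280, 0.130)
step 1 (dt=0.01): k1=(0.130, -1.363), k2=(0.123, -1.360), k3=(0.123, -1.360), k4=(0.116, -1.356); state += dt/6·(k1+2k2+2k3+k4)
t=0.010: state=(1.281, 0.116)
t=0.020: state=(1.282, 0.103)
t=0.030: state=(1.283, 0.089)
continuing one RK4 step at a time; state shown every 25 steps (Δt=0.25):
t=0.250: state=(1.272, -0.186)
t=0.500: state=(1.191, -0.453)
t=0.750: state=(1.047, -0.698)
t=1.000: state=(0.841, -0.957)
t=1.250: state=(0.564, -1.272)
t=1.500: state=(0.197, -1.680)
t=1.750: state=(-0.281, -2.140)
t=2.000: state=(-0.855, -2.373)
t=2.160: state=(-1.223, -2.173)
next step: t=2.170: state=(-1.245, -2.150) — x has crossed -1.24
linear interpolation between t=2.160 (-1.22298) and t=2.170 (-1.24459) → t≈2.168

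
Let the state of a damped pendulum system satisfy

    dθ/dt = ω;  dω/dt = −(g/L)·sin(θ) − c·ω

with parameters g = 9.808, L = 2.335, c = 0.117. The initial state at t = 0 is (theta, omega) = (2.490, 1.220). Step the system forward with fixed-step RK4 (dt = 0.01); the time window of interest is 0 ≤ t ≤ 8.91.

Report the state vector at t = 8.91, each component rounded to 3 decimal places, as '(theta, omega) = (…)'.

(theta, omega) = (1.138, 1.596)

t=0.000: state=(2.490, 1.220)
step 1 (dt=0.01): k1=(1.220, -2.690), k2=(1.207, -2.668), k3=(1.207, -2.668), k4=(1.193, -2.646); state += dt/6·(k1+2k2+2k3+k4)
t=0.010: state=(2.502, 1.193)
t=0.020: state=(2.514, 1.167)
t=0.030: state=(2.525, 1.141)
continuing one RK4 step at a time; state shown every 50 steps (Δt=0.5):
t=0.500: state=(2.839, 0.291)
t=1.000: state=(2.838, -0.288)
t=1.500: state=(2.507, -1.130)
t=2.000: state=(1.570, -2.759)
t=2.500: state=(-0.180, -3.798)
t=3.000: state=(-1.695, -2.002)
t=3.500: state=(-2.192, -0.076)
t=4.000: state=(-1.795, 1.711)
t=4.500: state=(-0.476, 3.379)
t=5.000: state=(1.123, 2.525)
t=5.500: state=(1.848, 0.388)
t=6.000: state=(1.539, -1.622)
t=6.500: state=(0.292, -3.108)
t=7.000: state=(-1.114, -2.094)
t=7.500: state=(-1.631, 0.029)
t=8.000: state=(-1.105, 2.028)
t=8.500: state=(0.199, 2.788)
t=8.910: state=(1.138, 1.596)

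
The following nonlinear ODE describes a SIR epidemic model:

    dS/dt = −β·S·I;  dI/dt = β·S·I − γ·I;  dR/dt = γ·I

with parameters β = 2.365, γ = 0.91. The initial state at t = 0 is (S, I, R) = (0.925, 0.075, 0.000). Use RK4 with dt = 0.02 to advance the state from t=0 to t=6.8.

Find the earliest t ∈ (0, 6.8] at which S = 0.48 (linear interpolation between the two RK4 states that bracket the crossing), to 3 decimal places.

t = 1.586

t=0.000: state=(0.925, 0.075, 0.000)
step 1 (dt=0.02): k1=(-0.164, 0.096, 0.068), k2=(-0.166, 0.097, 0.069), k3=(-0.166, 0.097, 0.069), k4=(-0.168, 0.098, 0.070); state += dt/6·(k1+2k2+2k3+k4)
t=0.020: state=(0.922, 0.077, 0.001)
t=0.040: state=(0.918, 0.079, 0.003)
t=0.060: state=(0.915, 0.081, 0.004)
continuing one RK4 step at a time; state shown every 25 steps (Δt=0.5):
t=0.500: state=(0.819, 0.134, 0.047)
t=1.000: state=(0.670, 0.206, 0.124)
t=1.500: state=(0.507, 0.262, 0.232)
t=1.580: state=(0.482, 0.267, 0.251)
next step: t=1.600: state=(0.476, 0.268, 0.256) — S has crossed 0.48
linear interpolation between t=1.580 (0.48186) and t=1.600 (0.47579) → t≈1.586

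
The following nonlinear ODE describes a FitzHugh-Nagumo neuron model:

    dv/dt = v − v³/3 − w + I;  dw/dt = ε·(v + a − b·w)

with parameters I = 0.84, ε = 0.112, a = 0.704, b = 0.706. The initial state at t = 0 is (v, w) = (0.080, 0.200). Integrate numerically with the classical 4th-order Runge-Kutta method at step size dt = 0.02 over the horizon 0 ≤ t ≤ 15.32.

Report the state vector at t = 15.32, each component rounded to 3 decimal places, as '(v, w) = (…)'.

t=0.000: state=(0.080, 0.200)
step 1 (dt=0.02): k1=(0.720, 0.072), k2=(0.726, 0.073), k3=(0.726, 0.073), k4=(0.733, 0.074); state += dt/6·(k1+2k2+2k3+k4)
t=0.020: state=(0.095, 0.201)
t=0.040: state=(0.109, 0.203)
t=0.060: state=(0.124, 0.204)
continuing one RK4 step at a time; state shown every 25 steps (Δt=0.5):
t=0.500: state=(0.527, 0.247)
t=1.000: state=(1.112, 0.321)
t=1.500: state=(1.589, 0.422)
t=2.000: state=(1.789, 0.539)
t=2.500: state=(1.823, 0.656)
t=3.000: state=(1.799, 0.769)
t=3.500: state=(1.758, 0.875)
t=4.000: state=(1.712, 0.975)
t=4.500: state=(1.663, 1.069)
t=5.000: state=(1.613, 1.156)
t=5.500: state=(1.561, 1.237)
t=6.000: state=(1.508, 1.312)
t=6.500: state=(1.454, 1.381)
t=7.000: state=(1.397, 1.444)
t=7.500: state=(1.337, 1.502)
t=8.000: state=(1.274, 1.554)
t=8.500: state=(1.207, 1.601)
t=9.000: state=(1.134, 1.642)
t=9.500: state=(1.052, 1.677)
t=10.000: state=(0.960, 1.706)
t=10.500: state=(0.849, 1.728)
t=11.000: state=(0.712, 1.743)
t=11.500: state=(0.531, 1.748)
t=12.000: state=(0.270, 1.741)
t=12.500: state=(-0.135, 1.717)
t=13.000: state=(-0.756, 1.666)
t=13.500: state=(-1.452, 1.578)
t=14.000: state=(-1.835, 1.464)
t=14.500: state=(-1.928, 1.341)
t=15.000: state=(-1.919, 1.222)
t=15.320: state=(-1.898, 1.149)

(v, w) = (-1.898, 1.149)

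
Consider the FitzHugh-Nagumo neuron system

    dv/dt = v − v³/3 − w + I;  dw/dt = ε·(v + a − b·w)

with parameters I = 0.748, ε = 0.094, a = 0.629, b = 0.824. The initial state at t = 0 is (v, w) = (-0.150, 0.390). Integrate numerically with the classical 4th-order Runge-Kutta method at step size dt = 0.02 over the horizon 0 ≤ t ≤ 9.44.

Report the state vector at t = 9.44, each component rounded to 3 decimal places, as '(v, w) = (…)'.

(v, w) = (1.293, 1.415)

t=0.000: state=(-0.150, 0.390)
step 1 (dt=0.02): k1=(0.209, 0.015), k2=(0.211, 0.015), k3=(0.211, 0.015), k4=(0.213, 0.015); state += dt/6·(k1+2k2+2k3+k4)
t=0.020: state=(-0.146, 0.390)
t=0.040: state=(-0.141, 0.391)
t=0.060: state=(-0.137, 0.391)
continuing one RK4 step at a time; state shown every 25 steps (Δt=0.5):
t=0.500: state=(-0.017, 0.400)
t=1.000: state=(0.192, 0.418)
t=1.500: state=(0.513, 0.447)
t=2.000: state=(0.946, 0.492)
t=2.500: state=(1.369, 0.556)
t=3.000: state=(1.622, 0.634)
t=3.500: state=(1.711, 0.716)
t=4.000: state=(1.719, 0.797)
t=4.500: state=(1.697, 0.875)
t=5.000: state=(1.664, 0.948)
t=5.500: state=(1.627, 1.017)
t=6.000: state=(1.588, 1.081)
t=6.500: state=(1.547, 1.141)
t=7.000: state=(1.507, 1.197)
t=7.500: state=(1.465, 1.249)
t=8.000: state=(1.422, 1.297)
t=8.500: state=(1.379, 1.342)
t=9.000: state=(1.334, 1.382)
t=9.440: state=(1.293, 1.415)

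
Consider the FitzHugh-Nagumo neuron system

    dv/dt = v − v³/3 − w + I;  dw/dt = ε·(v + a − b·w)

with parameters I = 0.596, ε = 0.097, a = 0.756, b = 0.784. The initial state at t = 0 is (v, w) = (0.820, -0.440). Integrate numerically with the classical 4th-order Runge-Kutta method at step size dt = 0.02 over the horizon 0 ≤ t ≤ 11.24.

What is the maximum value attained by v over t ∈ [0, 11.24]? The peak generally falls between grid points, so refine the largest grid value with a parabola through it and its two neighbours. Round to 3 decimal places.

t=0.000: state=(0.820, -0.440)
step 1 (dt=0.02): k1=(1.672, 0.186), k2=(1.676, 0.188), k3=(1.676, 0.188), k4=(1.678, 0.189); state += dt/6·(k1+2k2+2k3+k4)
t=0.020: state=(0.854, -0.436)
t=0.040: state=(0.887, -0.432)
t=0.060: state=(0.921, -0.429)
continuing one RK4 step at a time; state shown every 25 steps (Δt=0.5):
t=0.500: state=(1.587, -0.329)
t=1.000: state=(1.937, -0.195)
t=1.500: state=(1.996, -0.058)
t=2.000: state=(1.974, 0.075)
t=2.500: state=(1.935, 0.201)
t=3.000: state=(1.891, 0.321)
t=3.500: state=(1.847, 0.434)
t=4.000: state=(1.801, 0.540)
t=4.500: state=(1.755, 0.641)
t=5.000: state=(1.709, 0.735)
t=5.500: state=(1.662, 0.824)
t=6.000: state=(1.613, 0.907)
t=6.500: state=(1.564, 0.985)
t=7.000: state=(1.513, 1.057)
t=7.500: state=(1.461, 1.125)
t=8.000: state=(1.406, 1.187)
t=8.500: state=(1.349, 1.244)
t=9.000: state=(1.289, 1.296)
t=9.500: state=(1.224, 1.344)
t=10.000: state=(1.153, 1.386)
t=10.500: state=(1.075, 1.423)
t=11.000: state=(0.985, 1.455)
t=11.240: state=(0.937, 1.469)
largest grid value and its neighbours: v(1.480)=1.99575, v(1.500)=1.99580, v(1.520)=1.99574
parabola through these three points peaks at t≈1.499 with v≈1.99580

max v = 1.996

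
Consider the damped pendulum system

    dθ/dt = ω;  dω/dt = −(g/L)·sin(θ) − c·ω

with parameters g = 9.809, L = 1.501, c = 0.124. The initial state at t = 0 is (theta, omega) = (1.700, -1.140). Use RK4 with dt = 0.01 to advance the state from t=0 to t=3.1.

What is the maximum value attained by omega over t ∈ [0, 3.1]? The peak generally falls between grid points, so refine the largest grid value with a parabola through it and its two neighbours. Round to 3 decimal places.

t=0.000: state=(1.700, -1.140)
step 1 (dt=0.01): k1=(-1.140, -6.339), k2=(-1.172, -6.340), k3=(-1.172, -6.340), k4=(-1.203, -6.341); state += dt/6·(k1+2k2+2k3+k4)
t=0.010: state=(1.688, -1.203)
t=0.020: state=(1.676, -1.267)
t=0.030: state=(1.663, -1.330)
continuing one RK4 step at a time; state shown every 20 steps (Δt=0.2):
t=0.200: state=(1.346, -2.396)
t=0.400: state=(0.754, -3.451)
t=0.600: state=(0.010, -3.842)
t=0.800: state=(-0.719, -3.298)
t=1.000: state=(-1.268, -2.135)
t=1.200: state=(-1.562, -0.808)
t=1.400: state=(-1.592, 0.502)
t=1.600: state=(-1.364, 1.775)
t=1.800: state=(-0.892, 2.896)
t=2.000: state=(-0.239, 3.514)
t=2.200: state=(0.456, 3.284)
t=2.400: state=(1.026, 2.328)
t=2.600: state=(1.367, 1.065)
t=2.800: state=(1.450, -0.239)
t=3.000: state=(1.275, -1.499)
t=3.100: state=(1.095, -2.083)
largest grid value and its neighbours: omega(2.040)=3.54033, omega(2.050)=3.54114, omega(2.060)=3.53965
parabola through these three points peaks at t≈2.049 with omega≈3.54117

max omega = 3.541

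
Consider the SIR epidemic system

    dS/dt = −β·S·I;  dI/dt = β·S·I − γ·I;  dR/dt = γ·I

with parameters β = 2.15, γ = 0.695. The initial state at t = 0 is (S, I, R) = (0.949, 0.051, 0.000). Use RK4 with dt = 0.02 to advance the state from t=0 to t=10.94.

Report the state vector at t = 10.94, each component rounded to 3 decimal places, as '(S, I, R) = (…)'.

(S, I, R) = (0.051, 0.005, 0.944)

t=0.000: state=(0.949, 0.051, 0.000)
step 1 (dt=0.02): k1=(-0.104, 0.069, 0.035), k2=(-0.105, 0.069, 0.036), k3=(-0.105, 0.069, 0.036), k4=(-0.107, 0.070, 0.036); state += dt/6·(k1+2k2+2k3+k4)
t=0.020: state=(0.947, 0.052, 0.001)
t=0.040: state=(0.945, 0.054, 0.001)
t=0.060: state=(0.943, 0.055, 0.002)
continuing one RK4 step at a time; state shown every 25 steps (Δt=0.5):
t=0.500: state=(0.878, 0.097, 0.025)
t=1.000: state=(0.764, 0.166, 0.070)
t=1.500: state=(0.613, 0.246, 0.141)
t=2.000: state=(0.454, 0.308, 0.239)
t=2.500: state=(0.321, 0.329, 0.350)
t=3.000: state=(0.227, 0.311, 0.462)
t=3.500: state=(0.166, 0.270, 0.564)
t=4.000: state=(0.127, 0.223, 0.650)
t=4.500: state=(0.103, 0.178, 0.719)
t=5.000: state=(0.087, 0.139, 0.774)
t=5.500: state=(0.076, 0.107, 0.817)
t=6.000: state=(0.069, 0.082, 0.850)
t=6.500: state=(0.063, 0.062, 0.874)
t=7.000: state=(0.060, 0.047, 0.893)
t=7.500: state=(0.057, 0.035, 0.907)
t=8.000: state=(0.055, 0.026, 0.918)
t=8.500: state=(0.054, 0.020, 0.926)
t=9.000: state=(0.053, 0.015, 0.932)
t=9.500: state=(0.052, 0.011, 0.937)
t=10.000: state=(0.052, 0.008, 0.940)
t=10.500: state=(0.051, 0.006, 0.942)
t=10.940: state=(0.051, 0.005, 0.944)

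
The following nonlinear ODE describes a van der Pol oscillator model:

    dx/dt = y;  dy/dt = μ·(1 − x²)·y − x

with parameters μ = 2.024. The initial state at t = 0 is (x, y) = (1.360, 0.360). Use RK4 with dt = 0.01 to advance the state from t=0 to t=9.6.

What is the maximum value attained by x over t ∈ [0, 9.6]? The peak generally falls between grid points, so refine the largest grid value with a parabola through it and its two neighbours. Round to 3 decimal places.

t=0.000: state=(1.360, 0.360)
step 1 (dt=0.01): k1=(0.360, -1.979), k2=(0.350, -1.967), k3=(0.350, -1.967), k4=(0.340, -1.955); state += dt/6·(k1+2k2+2k3+k4)
t=0.010: state=(1.364, 0.340)
t=0.020: state=(1.367, 0.321)
t=0.030: state=(1.370, 0.302)
continuing one RK4 step at a time; state shown every 50 steps (Δt=0.5):
t=0.500: state=(1.348, -0.310)
t=1.000: state=(1.100, -0.677)
t=1.500: state=(0.623, -1.353)
t=2.000: state=(-0.508, -3.463)
t=2.500: state=(-1.927, -0.926)
t=3.000: state=(-1.963, 0.270)
t=3.500: state=(-1.798, 0.368)
t=4.000: state=(-1.596, 0.447)
t=4.500: state=(-1.342, 0.586)
t=5.000: state=(-0.981, 0.910)
t=5.500: state=(-0.315, 1.988)
t=6.000: state=(1.250, 3.627)
t=6.500: state=(2.020, 0.046)
t=7.000: state=(1.912, -0.322)
t=7.500: state=(1.733, -0.392)
t=8.000: state=(1.516, -0.484)
t=8.500: state=(1.235, -0.664)
t=9.000: state=(0.807, -1.134)
t=9.500: state=(-0.092, -2.812)
t=9.600: state=(-0.402, -3.371)
largest grid value and its neighbours: x(6.510)=2.01992, x(6.520)=2.02005, x(6.530)=2.01998
parabola through these three points peaks at t≈6.521 with x≈2.02005

max x = 2.020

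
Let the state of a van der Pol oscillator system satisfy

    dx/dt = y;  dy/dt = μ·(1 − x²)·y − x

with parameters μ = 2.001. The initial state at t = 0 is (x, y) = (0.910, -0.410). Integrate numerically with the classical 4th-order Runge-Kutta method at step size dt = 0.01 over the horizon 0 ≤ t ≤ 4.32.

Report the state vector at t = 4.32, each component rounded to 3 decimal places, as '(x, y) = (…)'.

(x, y) = (-0.421, 1.779)

t=0.000: state=(0.910, -0.410)
step 1 (dt=0.01): k1=(-0.410, -1.051), k2=(-0.415, -1.054), k3=(-0.415, -1.054), k4=(-0.421, -1.057); state += dt/6·(k1+2k2+2k3+k4)
t=0.010: state=(0.906, -0.421)
t=0.020: state=(0.902, -0.431)
t=0.030: state=(0.897, -0.442)
continuing one RK4 step at a time; state shown every 20 steps (Δt=0.2):
t=0.200: state=(0.806, -0.637)
t=0.400: state=(0.651, -0.929)
t=0.600: state=(0.425, -1.356)
t=0.800: state=(0.092, -2.026)
t=1.000: state=(-0.403, -2.945)
t=1.200: state=(-1.056, -3.366)
t=1.400: state=(-1.630, -2.138)
t=1.600: state=(-1.897, -0.652)
t=1.800: state=(-1.949, 0.016)
t=2.000: state=(-1.919, 0.241)
t=2.200: state=(-1.862, 0.323)
t=2.400: state=(-1.792, 0.365)
t=2.600: state=(-1.716, 0.398)
t=2.800: state=(-1.633, 0.433)
t=3.000: state=(-1.542, 0.475)
t=3.200: state=(-1.442, 0.528)
t=3.400: state=(-1.330, 0.598)
t=3.600: state=(-1.201, 0.696)
t=3.800: state=(-1.048, 0.840)
t=4.000: state=(-0.860, 1.064)
t=4.200: state=(-0.613, 1.436)
t=4.320: state=(-0.421, 1.779)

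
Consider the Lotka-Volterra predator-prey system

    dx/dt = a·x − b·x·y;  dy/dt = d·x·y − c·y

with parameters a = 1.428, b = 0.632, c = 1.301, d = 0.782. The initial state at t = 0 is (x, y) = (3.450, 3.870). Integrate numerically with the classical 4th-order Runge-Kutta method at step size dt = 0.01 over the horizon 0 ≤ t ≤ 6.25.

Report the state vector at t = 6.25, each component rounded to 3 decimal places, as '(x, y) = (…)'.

(x, y) = (0.551, 3.365)

t=0.000: state=(3.450, 3.870)
step 1 (dt=0.01): k1=(-3.512, 5.406), k2=(-3.552, 5.390), k3=(-3.552, 5.390), k4=(-3.592, 5.372); state += dt/6·(k1+2k2+2k3+k4)
t=0.010: state=(3.414, 3.924)
t=0.020: state=(3.378, 3.977)
t=0.030: state=(3.341, 4.031)
continuing one RK4 step at a time; state shown every 25 steps (Δt=0.25):
t=0.250: state=(2.430, 4.980)
t=0.500: state=(1.527, 5.269)
t=0.750: state=(0.976, 4.835)
t=1.000: state=(0.688, 4.096)
t=1.250: state=(0.547, 3.332)
t=1.500: state=(0.487, 2.661)
t=1.750: state=(0.479, 2.111)
t=2.000: state=(0.508, 1.678)
t=2.250: state=(0.572, 1.346)
t=2.500: state=(0.675, 1.098)
t=2.750: state=(0.823, 0.917)
t=3.000: state=(1.028, 0.793)
t=3.250: state=(1.304, 0.719)
t=3.500: state=(1.669, 0.693)
t=3.750: state=(2.134, 0.725)
t=4.000: state=(2.698, 0.838)
t=4.250: state=(3.319, 1.090)
t=4.500: state=(3.853, 1.593)
t=4.750: state=(4.009, 2.505)
t=5.000: state=(3.489, 3.809)
t=5.250: state=(2.477, 4.946)
t=5.500: state=(1.560, 5.274)
t=5.750: state=(0.994, 4.864)
t=6.000: state=(0.697, 4.131)
t=6.250: state=(0.551, 3.365)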